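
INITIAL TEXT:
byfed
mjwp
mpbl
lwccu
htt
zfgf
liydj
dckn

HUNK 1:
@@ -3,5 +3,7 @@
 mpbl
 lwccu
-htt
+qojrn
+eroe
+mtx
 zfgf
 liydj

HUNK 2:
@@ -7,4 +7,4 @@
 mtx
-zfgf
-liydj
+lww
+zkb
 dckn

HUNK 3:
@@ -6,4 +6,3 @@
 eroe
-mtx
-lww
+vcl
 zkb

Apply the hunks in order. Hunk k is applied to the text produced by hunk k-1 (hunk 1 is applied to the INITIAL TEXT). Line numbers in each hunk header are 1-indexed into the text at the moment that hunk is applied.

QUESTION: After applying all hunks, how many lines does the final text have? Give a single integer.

Hunk 1: at line 3 remove [htt] add [qojrn,eroe,mtx] -> 10 lines: byfed mjwp mpbl lwccu qojrn eroe mtx zfgf liydj dckn
Hunk 2: at line 7 remove [zfgf,liydj] add [lww,zkb] -> 10 lines: byfed mjwp mpbl lwccu qojrn eroe mtx lww zkb dckn
Hunk 3: at line 6 remove [mtx,lww] add [vcl] -> 9 lines: byfed mjwp mpbl lwccu qojrn eroe vcl zkb dckn
Final line count: 9

Answer: 9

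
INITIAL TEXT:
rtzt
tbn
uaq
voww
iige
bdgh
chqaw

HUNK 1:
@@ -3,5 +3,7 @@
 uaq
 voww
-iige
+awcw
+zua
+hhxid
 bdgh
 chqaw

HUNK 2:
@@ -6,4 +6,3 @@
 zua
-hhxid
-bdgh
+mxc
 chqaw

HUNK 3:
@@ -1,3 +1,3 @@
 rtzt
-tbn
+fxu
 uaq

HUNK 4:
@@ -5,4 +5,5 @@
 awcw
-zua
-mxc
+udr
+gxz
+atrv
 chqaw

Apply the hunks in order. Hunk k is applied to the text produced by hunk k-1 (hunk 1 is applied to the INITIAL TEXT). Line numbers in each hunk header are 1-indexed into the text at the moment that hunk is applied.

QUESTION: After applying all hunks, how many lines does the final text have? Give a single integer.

Answer: 9

Derivation:
Hunk 1: at line 3 remove [iige] add [awcw,zua,hhxid] -> 9 lines: rtzt tbn uaq voww awcw zua hhxid bdgh chqaw
Hunk 2: at line 6 remove [hhxid,bdgh] add [mxc] -> 8 lines: rtzt tbn uaq voww awcw zua mxc chqaw
Hunk 3: at line 1 remove [tbn] add [fxu] -> 8 lines: rtzt fxu uaq voww awcw zua mxc chqaw
Hunk 4: at line 5 remove [zua,mxc] add [udr,gxz,atrv] -> 9 lines: rtzt fxu uaq voww awcw udr gxz atrv chqaw
Final line count: 9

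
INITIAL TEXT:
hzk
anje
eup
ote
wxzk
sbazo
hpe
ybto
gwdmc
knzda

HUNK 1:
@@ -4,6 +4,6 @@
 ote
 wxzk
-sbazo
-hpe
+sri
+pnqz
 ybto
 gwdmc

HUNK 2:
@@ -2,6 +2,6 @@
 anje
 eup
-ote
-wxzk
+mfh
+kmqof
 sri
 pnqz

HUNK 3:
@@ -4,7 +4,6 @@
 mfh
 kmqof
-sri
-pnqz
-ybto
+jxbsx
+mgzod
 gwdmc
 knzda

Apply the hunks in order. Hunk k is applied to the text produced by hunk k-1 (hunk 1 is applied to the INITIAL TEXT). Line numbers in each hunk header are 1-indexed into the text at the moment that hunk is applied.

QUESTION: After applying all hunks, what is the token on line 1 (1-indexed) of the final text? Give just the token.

Hunk 1: at line 4 remove [sbazo,hpe] add [sri,pnqz] -> 10 lines: hzk anje eup ote wxzk sri pnqz ybto gwdmc knzda
Hunk 2: at line 2 remove [ote,wxzk] add [mfh,kmqof] -> 10 lines: hzk anje eup mfh kmqof sri pnqz ybto gwdmc knzda
Hunk 3: at line 4 remove [sri,pnqz,ybto] add [jxbsx,mgzod] -> 9 lines: hzk anje eup mfh kmqof jxbsx mgzod gwdmc knzda
Final line 1: hzk

Answer: hzk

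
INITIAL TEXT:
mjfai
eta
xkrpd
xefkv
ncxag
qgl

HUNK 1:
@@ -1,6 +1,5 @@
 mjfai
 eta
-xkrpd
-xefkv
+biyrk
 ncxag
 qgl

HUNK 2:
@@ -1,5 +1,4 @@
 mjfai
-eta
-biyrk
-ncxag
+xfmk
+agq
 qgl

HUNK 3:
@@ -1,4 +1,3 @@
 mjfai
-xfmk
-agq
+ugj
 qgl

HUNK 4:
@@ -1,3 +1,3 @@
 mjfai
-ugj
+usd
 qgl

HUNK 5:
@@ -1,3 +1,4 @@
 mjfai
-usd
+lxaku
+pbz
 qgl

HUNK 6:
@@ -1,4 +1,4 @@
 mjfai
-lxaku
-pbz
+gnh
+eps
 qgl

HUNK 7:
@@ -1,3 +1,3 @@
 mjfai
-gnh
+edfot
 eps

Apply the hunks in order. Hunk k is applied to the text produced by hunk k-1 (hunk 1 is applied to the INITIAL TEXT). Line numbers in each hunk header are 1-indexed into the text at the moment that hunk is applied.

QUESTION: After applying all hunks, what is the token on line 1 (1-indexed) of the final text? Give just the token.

Answer: mjfai

Derivation:
Hunk 1: at line 1 remove [xkrpd,xefkv] add [biyrk] -> 5 lines: mjfai eta biyrk ncxag qgl
Hunk 2: at line 1 remove [eta,biyrk,ncxag] add [xfmk,agq] -> 4 lines: mjfai xfmk agq qgl
Hunk 3: at line 1 remove [xfmk,agq] add [ugj] -> 3 lines: mjfai ugj qgl
Hunk 4: at line 1 remove [ugj] add [usd] -> 3 lines: mjfai usd qgl
Hunk 5: at line 1 remove [usd] add [lxaku,pbz] -> 4 lines: mjfai lxaku pbz qgl
Hunk 6: at line 1 remove [lxaku,pbz] add [gnh,eps] -> 4 lines: mjfai gnh eps qgl
Hunk 7: at line 1 remove [gnh] add [edfot] -> 4 lines: mjfai edfot eps qgl
Final line 1: mjfai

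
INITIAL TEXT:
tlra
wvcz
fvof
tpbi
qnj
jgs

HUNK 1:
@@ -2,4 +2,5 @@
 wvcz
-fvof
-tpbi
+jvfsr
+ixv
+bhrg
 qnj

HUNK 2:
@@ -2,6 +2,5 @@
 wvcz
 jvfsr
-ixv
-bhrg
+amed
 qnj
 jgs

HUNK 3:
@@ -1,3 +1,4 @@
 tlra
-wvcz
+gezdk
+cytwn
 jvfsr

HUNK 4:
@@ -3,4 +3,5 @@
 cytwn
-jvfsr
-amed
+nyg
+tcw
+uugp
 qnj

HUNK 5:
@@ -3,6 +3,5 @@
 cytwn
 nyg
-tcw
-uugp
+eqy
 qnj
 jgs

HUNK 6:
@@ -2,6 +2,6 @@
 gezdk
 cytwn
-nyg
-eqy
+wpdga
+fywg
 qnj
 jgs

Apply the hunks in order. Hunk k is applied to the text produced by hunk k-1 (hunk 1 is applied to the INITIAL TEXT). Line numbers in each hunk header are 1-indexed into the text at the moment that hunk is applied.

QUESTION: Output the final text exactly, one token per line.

Hunk 1: at line 2 remove [fvof,tpbi] add [jvfsr,ixv,bhrg] -> 7 lines: tlra wvcz jvfsr ixv bhrg qnj jgs
Hunk 2: at line 2 remove [ixv,bhrg] add [amed] -> 6 lines: tlra wvcz jvfsr amed qnj jgs
Hunk 3: at line 1 remove [wvcz] add [gezdk,cytwn] -> 7 lines: tlra gezdk cytwn jvfsr amed qnj jgs
Hunk 4: at line 3 remove [jvfsr,amed] add [nyg,tcw,uugp] -> 8 lines: tlra gezdk cytwn nyg tcw uugp qnj jgs
Hunk 5: at line 3 remove [tcw,uugp] add [eqy] -> 7 lines: tlra gezdk cytwn nyg eqy qnj jgs
Hunk 6: at line 2 remove [nyg,eqy] add [wpdga,fywg] -> 7 lines: tlra gezdk cytwn wpdga fywg qnj jgs

Answer: tlra
gezdk
cytwn
wpdga
fywg
qnj
jgs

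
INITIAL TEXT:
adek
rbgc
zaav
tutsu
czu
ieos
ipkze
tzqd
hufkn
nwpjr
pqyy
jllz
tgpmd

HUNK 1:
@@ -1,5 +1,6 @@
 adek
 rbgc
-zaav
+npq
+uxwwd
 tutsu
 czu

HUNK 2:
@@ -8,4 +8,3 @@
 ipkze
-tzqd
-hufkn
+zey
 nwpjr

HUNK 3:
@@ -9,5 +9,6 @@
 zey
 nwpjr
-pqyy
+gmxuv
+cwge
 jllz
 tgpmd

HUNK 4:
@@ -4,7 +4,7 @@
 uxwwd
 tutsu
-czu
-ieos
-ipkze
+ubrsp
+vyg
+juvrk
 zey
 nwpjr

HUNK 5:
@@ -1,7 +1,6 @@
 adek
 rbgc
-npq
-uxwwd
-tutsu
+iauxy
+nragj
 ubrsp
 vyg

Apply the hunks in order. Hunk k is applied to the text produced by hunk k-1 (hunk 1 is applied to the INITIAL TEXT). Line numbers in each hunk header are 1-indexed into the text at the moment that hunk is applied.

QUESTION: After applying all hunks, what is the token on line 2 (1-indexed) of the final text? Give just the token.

Answer: rbgc

Derivation:
Hunk 1: at line 1 remove [zaav] add [npq,uxwwd] -> 14 lines: adek rbgc npq uxwwd tutsu czu ieos ipkze tzqd hufkn nwpjr pqyy jllz tgpmd
Hunk 2: at line 8 remove [tzqd,hufkn] add [zey] -> 13 lines: adek rbgc npq uxwwd tutsu czu ieos ipkze zey nwpjr pqyy jllz tgpmd
Hunk 3: at line 9 remove [pqyy] add [gmxuv,cwge] -> 14 lines: adek rbgc npq uxwwd tutsu czu ieos ipkze zey nwpjr gmxuv cwge jllz tgpmd
Hunk 4: at line 4 remove [czu,ieos,ipkze] add [ubrsp,vyg,juvrk] -> 14 lines: adek rbgc npq uxwwd tutsu ubrsp vyg juvrk zey nwpjr gmxuv cwge jllz tgpmd
Hunk 5: at line 1 remove [npq,uxwwd,tutsu] add [iauxy,nragj] -> 13 lines: adek rbgc iauxy nragj ubrsp vyg juvrk zey nwpjr gmxuv cwge jllz tgpmd
Final line 2: rbgc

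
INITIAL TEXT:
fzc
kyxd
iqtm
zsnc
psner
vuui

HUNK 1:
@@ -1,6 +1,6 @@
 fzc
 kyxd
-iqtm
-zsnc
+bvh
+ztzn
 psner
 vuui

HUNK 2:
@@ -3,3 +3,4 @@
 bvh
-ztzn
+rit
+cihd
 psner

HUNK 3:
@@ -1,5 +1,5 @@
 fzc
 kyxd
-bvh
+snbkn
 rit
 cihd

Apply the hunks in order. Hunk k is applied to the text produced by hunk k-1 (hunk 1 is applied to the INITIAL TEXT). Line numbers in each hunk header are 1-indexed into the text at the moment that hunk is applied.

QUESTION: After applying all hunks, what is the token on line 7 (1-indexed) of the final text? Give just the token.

Answer: vuui

Derivation:
Hunk 1: at line 1 remove [iqtm,zsnc] add [bvh,ztzn] -> 6 lines: fzc kyxd bvh ztzn psner vuui
Hunk 2: at line 3 remove [ztzn] add [rit,cihd] -> 7 lines: fzc kyxd bvh rit cihd psner vuui
Hunk 3: at line 1 remove [bvh] add [snbkn] -> 7 lines: fzc kyxd snbkn rit cihd psner vuui
Final line 7: vuui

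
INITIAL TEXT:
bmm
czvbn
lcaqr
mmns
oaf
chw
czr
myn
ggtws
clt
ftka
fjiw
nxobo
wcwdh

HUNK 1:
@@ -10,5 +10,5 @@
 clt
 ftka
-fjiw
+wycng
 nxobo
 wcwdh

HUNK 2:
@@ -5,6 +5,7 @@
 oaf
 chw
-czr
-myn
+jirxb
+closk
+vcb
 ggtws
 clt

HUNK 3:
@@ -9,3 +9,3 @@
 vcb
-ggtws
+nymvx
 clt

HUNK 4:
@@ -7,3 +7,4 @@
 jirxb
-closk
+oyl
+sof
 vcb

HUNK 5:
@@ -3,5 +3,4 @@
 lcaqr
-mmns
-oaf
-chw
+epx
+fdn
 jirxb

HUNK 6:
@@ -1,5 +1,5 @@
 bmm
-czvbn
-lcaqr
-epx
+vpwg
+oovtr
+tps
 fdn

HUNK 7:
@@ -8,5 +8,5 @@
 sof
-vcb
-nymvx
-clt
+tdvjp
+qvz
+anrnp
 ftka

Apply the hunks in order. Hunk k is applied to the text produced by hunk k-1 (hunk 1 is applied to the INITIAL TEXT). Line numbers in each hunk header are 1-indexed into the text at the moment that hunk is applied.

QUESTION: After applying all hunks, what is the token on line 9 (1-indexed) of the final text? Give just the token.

Answer: tdvjp

Derivation:
Hunk 1: at line 10 remove [fjiw] add [wycng] -> 14 lines: bmm czvbn lcaqr mmns oaf chw czr myn ggtws clt ftka wycng nxobo wcwdh
Hunk 2: at line 5 remove [czr,myn] add [jirxb,closk,vcb] -> 15 lines: bmm czvbn lcaqr mmns oaf chw jirxb closk vcb ggtws clt ftka wycng nxobo wcwdh
Hunk 3: at line 9 remove [ggtws] add [nymvx] -> 15 lines: bmm czvbn lcaqr mmns oaf chw jirxb closk vcb nymvx clt ftka wycng nxobo wcwdh
Hunk 4: at line 7 remove [closk] add [oyl,sof] -> 16 lines: bmm czvbn lcaqr mmns oaf chw jirxb oyl sof vcb nymvx clt ftka wycng nxobo wcwdh
Hunk 5: at line 3 remove [mmns,oaf,chw] add [epx,fdn] -> 15 lines: bmm czvbn lcaqr epx fdn jirxb oyl sof vcb nymvx clt ftka wycng nxobo wcwdh
Hunk 6: at line 1 remove [czvbn,lcaqr,epx] add [vpwg,oovtr,tps] -> 15 lines: bmm vpwg oovtr tps fdn jirxb oyl sof vcb nymvx clt ftka wycng nxobo wcwdh
Hunk 7: at line 8 remove [vcb,nymvx,clt] add [tdvjp,qvz,anrnp] -> 15 lines: bmm vpwg oovtr tps fdn jirxb oyl sof tdvjp qvz anrnp ftka wycng nxobo wcwdh
Final line 9: tdvjp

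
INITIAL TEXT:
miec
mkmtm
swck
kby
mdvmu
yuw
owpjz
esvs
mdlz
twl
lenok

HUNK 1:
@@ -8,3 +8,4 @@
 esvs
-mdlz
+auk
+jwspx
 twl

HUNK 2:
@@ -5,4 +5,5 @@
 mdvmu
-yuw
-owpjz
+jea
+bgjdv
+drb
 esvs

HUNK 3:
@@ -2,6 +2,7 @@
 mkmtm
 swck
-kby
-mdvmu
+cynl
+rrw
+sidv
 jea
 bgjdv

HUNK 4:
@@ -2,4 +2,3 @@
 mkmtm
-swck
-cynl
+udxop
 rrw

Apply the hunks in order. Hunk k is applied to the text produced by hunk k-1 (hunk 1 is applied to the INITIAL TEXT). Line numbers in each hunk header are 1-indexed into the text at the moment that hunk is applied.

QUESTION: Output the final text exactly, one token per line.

Hunk 1: at line 8 remove [mdlz] add [auk,jwspx] -> 12 lines: miec mkmtm swck kby mdvmu yuw owpjz esvs auk jwspx twl lenok
Hunk 2: at line 5 remove [yuw,owpjz] add [jea,bgjdv,drb] -> 13 lines: miec mkmtm swck kby mdvmu jea bgjdv drb esvs auk jwspx twl lenok
Hunk 3: at line 2 remove [kby,mdvmu] add [cynl,rrw,sidv] -> 14 lines: miec mkmtm swck cynl rrw sidv jea bgjdv drb esvs auk jwspx twl lenok
Hunk 4: at line 2 remove [swck,cynl] add [udxop] -> 13 lines: miec mkmtm udxop rrw sidv jea bgjdv drb esvs auk jwspx twl lenok

Answer: miec
mkmtm
udxop
rrw
sidv
jea
bgjdv
drb
esvs
auk
jwspx
twl
lenok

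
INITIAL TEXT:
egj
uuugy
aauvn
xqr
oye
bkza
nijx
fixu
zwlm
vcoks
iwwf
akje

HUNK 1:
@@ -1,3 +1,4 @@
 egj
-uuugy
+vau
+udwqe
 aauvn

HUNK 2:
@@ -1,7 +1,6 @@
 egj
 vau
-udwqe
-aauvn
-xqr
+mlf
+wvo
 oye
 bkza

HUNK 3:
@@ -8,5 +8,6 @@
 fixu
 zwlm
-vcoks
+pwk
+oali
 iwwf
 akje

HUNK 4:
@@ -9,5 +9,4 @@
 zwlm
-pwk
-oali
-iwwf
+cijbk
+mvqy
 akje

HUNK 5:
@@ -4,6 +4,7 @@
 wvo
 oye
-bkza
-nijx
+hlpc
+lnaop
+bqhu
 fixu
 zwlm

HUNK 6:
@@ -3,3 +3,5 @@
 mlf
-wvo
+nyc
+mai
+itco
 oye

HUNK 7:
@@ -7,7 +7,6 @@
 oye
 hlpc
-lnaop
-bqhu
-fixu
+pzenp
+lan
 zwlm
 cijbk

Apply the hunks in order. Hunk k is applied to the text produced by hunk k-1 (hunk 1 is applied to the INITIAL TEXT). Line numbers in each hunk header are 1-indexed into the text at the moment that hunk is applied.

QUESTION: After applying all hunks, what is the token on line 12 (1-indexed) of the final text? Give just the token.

Hunk 1: at line 1 remove [uuugy] add [vau,udwqe] -> 13 lines: egj vau udwqe aauvn xqr oye bkza nijx fixu zwlm vcoks iwwf akje
Hunk 2: at line 1 remove [udwqe,aauvn,xqr] add [mlf,wvo] -> 12 lines: egj vau mlf wvo oye bkza nijx fixu zwlm vcoks iwwf akje
Hunk 3: at line 8 remove [vcoks] add [pwk,oali] -> 13 lines: egj vau mlf wvo oye bkza nijx fixu zwlm pwk oali iwwf akje
Hunk 4: at line 9 remove [pwk,oali,iwwf] add [cijbk,mvqy] -> 12 lines: egj vau mlf wvo oye bkza nijx fixu zwlm cijbk mvqy akje
Hunk 5: at line 4 remove [bkza,nijx] add [hlpc,lnaop,bqhu] -> 13 lines: egj vau mlf wvo oye hlpc lnaop bqhu fixu zwlm cijbk mvqy akje
Hunk 6: at line 3 remove [wvo] add [nyc,mai,itco] -> 15 lines: egj vau mlf nyc mai itco oye hlpc lnaop bqhu fixu zwlm cijbk mvqy akje
Hunk 7: at line 7 remove [lnaop,bqhu,fixu] add [pzenp,lan] -> 14 lines: egj vau mlf nyc mai itco oye hlpc pzenp lan zwlm cijbk mvqy akje
Final line 12: cijbk

Answer: cijbk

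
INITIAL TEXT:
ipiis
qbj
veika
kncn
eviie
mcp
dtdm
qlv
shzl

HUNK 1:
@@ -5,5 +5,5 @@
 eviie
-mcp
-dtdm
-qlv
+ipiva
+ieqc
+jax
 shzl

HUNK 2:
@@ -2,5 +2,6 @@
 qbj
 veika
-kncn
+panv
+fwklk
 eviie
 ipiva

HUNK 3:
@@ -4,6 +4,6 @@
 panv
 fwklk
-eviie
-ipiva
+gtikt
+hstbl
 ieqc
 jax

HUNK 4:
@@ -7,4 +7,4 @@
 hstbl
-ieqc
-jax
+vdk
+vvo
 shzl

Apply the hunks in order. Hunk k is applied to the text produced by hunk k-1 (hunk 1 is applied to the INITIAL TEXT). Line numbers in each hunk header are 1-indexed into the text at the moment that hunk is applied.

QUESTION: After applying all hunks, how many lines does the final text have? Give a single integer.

Answer: 10

Derivation:
Hunk 1: at line 5 remove [mcp,dtdm,qlv] add [ipiva,ieqc,jax] -> 9 lines: ipiis qbj veika kncn eviie ipiva ieqc jax shzl
Hunk 2: at line 2 remove [kncn] add [panv,fwklk] -> 10 lines: ipiis qbj veika panv fwklk eviie ipiva ieqc jax shzl
Hunk 3: at line 4 remove [eviie,ipiva] add [gtikt,hstbl] -> 10 lines: ipiis qbj veika panv fwklk gtikt hstbl ieqc jax shzl
Hunk 4: at line 7 remove [ieqc,jax] add [vdk,vvo] -> 10 lines: ipiis qbj veika panv fwklk gtikt hstbl vdk vvo shzl
Final line count: 10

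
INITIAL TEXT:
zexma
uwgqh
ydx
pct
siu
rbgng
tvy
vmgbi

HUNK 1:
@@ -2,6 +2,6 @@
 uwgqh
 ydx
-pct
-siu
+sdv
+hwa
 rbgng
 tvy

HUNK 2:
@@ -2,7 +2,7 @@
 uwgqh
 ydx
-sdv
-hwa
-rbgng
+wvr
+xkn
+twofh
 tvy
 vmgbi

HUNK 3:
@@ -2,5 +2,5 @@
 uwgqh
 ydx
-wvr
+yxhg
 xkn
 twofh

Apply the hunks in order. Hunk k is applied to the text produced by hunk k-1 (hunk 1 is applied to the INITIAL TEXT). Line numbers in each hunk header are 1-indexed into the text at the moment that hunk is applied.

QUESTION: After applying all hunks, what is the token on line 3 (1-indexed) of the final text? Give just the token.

Answer: ydx

Derivation:
Hunk 1: at line 2 remove [pct,siu] add [sdv,hwa] -> 8 lines: zexma uwgqh ydx sdv hwa rbgng tvy vmgbi
Hunk 2: at line 2 remove [sdv,hwa,rbgng] add [wvr,xkn,twofh] -> 8 lines: zexma uwgqh ydx wvr xkn twofh tvy vmgbi
Hunk 3: at line 2 remove [wvr] add [yxhg] -> 8 lines: zexma uwgqh ydx yxhg xkn twofh tvy vmgbi
Final line 3: ydx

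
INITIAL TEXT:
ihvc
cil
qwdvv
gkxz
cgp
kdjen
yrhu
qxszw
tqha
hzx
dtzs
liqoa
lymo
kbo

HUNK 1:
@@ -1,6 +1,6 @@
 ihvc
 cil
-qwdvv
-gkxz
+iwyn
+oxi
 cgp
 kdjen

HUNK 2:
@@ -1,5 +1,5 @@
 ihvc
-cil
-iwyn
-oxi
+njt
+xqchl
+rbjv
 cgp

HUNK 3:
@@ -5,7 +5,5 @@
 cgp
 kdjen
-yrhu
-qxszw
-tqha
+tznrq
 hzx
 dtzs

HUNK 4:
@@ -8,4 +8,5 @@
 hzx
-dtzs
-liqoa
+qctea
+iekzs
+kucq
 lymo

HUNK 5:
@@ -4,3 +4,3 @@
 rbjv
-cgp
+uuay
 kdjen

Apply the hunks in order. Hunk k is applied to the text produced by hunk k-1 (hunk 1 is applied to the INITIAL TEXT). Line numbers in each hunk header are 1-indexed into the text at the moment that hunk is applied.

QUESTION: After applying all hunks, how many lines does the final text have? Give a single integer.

Answer: 13

Derivation:
Hunk 1: at line 1 remove [qwdvv,gkxz] add [iwyn,oxi] -> 14 lines: ihvc cil iwyn oxi cgp kdjen yrhu qxszw tqha hzx dtzs liqoa lymo kbo
Hunk 2: at line 1 remove [cil,iwyn,oxi] add [njt,xqchl,rbjv] -> 14 lines: ihvc njt xqchl rbjv cgp kdjen yrhu qxszw tqha hzx dtzs liqoa lymo kbo
Hunk 3: at line 5 remove [yrhu,qxszw,tqha] add [tznrq] -> 12 lines: ihvc njt xqchl rbjv cgp kdjen tznrq hzx dtzs liqoa lymo kbo
Hunk 4: at line 8 remove [dtzs,liqoa] add [qctea,iekzs,kucq] -> 13 lines: ihvc njt xqchl rbjv cgp kdjen tznrq hzx qctea iekzs kucq lymo kbo
Hunk 5: at line 4 remove [cgp] add [uuay] -> 13 lines: ihvc njt xqchl rbjv uuay kdjen tznrq hzx qctea iekzs kucq lymo kbo
Final line count: 13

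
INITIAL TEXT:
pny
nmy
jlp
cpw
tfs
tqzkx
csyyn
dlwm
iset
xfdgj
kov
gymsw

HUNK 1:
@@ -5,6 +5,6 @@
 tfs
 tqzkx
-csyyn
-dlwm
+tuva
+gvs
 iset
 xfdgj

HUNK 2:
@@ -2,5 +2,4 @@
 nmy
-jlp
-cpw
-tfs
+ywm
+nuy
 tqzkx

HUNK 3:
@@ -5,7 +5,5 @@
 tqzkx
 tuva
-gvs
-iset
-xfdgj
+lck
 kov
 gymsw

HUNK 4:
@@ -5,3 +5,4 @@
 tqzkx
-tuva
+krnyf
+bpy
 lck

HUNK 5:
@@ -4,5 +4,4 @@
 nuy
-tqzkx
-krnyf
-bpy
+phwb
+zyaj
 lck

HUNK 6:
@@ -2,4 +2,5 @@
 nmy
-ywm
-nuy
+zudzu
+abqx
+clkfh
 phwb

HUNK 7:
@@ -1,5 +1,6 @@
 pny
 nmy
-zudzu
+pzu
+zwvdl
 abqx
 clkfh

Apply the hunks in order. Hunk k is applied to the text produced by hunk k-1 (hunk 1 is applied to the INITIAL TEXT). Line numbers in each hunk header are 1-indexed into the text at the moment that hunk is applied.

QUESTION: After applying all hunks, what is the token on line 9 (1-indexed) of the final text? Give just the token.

Answer: lck

Derivation:
Hunk 1: at line 5 remove [csyyn,dlwm] add [tuva,gvs] -> 12 lines: pny nmy jlp cpw tfs tqzkx tuva gvs iset xfdgj kov gymsw
Hunk 2: at line 2 remove [jlp,cpw,tfs] add [ywm,nuy] -> 11 lines: pny nmy ywm nuy tqzkx tuva gvs iset xfdgj kov gymsw
Hunk 3: at line 5 remove [gvs,iset,xfdgj] add [lck] -> 9 lines: pny nmy ywm nuy tqzkx tuva lck kov gymsw
Hunk 4: at line 5 remove [tuva] add [krnyf,bpy] -> 10 lines: pny nmy ywm nuy tqzkx krnyf bpy lck kov gymsw
Hunk 5: at line 4 remove [tqzkx,krnyf,bpy] add [phwb,zyaj] -> 9 lines: pny nmy ywm nuy phwb zyaj lck kov gymsw
Hunk 6: at line 2 remove [ywm,nuy] add [zudzu,abqx,clkfh] -> 10 lines: pny nmy zudzu abqx clkfh phwb zyaj lck kov gymsw
Hunk 7: at line 1 remove [zudzu] add [pzu,zwvdl] -> 11 lines: pny nmy pzu zwvdl abqx clkfh phwb zyaj lck kov gymsw
Final line 9: lck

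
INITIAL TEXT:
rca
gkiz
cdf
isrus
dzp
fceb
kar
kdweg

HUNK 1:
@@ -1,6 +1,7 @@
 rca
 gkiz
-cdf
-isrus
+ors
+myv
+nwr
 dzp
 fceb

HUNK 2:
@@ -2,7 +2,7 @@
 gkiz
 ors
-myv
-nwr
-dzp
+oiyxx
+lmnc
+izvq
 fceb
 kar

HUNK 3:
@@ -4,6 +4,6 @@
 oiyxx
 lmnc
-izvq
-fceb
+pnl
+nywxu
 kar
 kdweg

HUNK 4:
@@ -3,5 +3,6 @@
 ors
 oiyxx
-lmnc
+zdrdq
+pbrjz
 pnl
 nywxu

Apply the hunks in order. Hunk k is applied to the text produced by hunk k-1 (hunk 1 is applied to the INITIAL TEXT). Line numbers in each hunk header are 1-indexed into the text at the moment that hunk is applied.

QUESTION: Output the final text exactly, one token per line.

Hunk 1: at line 1 remove [cdf,isrus] add [ors,myv,nwr] -> 9 lines: rca gkiz ors myv nwr dzp fceb kar kdweg
Hunk 2: at line 2 remove [myv,nwr,dzp] add [oiyxx,lmnc,izvq] -> 9 lines: rca gkiz ors oiyxx lmnc izvq fceb kar kdweg
Hunk 3: at line 4 remove [izvq,fceb] add [pnl,nywxu] -> 9 lines: rca gkiz ors oiyxx lmnc pnl nywxu kar kdweg
Hunk 4: at line 3 remove [lmnc] add [zdrdq,pbrjz] -> 10 lines: rca gkiz ors oiyxx zdrdq pbrjz pnl nywxu kar kdweg

Answer: rca
gkiz
ors
oiyxx
zdrdq
pbrjz
pnl
nywxu
kar
kdweg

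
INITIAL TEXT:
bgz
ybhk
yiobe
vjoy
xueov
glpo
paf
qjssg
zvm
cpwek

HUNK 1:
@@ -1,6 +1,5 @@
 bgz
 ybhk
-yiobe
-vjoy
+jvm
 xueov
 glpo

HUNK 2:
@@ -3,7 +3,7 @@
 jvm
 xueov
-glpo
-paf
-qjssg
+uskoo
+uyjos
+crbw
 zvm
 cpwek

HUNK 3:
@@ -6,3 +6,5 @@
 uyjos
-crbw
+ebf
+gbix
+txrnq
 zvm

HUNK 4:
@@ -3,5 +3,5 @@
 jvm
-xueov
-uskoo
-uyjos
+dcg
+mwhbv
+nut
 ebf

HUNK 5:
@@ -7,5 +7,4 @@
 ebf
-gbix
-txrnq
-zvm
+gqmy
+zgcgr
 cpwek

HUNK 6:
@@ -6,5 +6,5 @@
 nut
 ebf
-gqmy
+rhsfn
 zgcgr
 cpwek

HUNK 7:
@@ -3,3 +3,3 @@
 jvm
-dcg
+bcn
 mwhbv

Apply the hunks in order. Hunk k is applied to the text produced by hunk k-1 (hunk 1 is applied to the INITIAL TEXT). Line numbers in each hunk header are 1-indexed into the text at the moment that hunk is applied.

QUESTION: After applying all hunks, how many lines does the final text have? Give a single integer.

Answer: 10

Derivation:
Hunk 1: at line 1 remove [yiobe,vjoy] add [jvm] -> 9 lines: bgz ybhk jvm xueov glpo paf qjssg zvm cpwek
Hunk 2: at line 3 remove [glpo,paf,qjssg] add [uskoo,uyjos,crbw] -> 9 lines: bgz ybhk jvm xueov uskoo uyjos crbw zvm cpwek
Hunk 3: at line 6 remove [crbw] add [ebf,gbix,txrnq] -> 11 lines: bgz ybhk jvm xueov uskoo uyjos ebf gbix txrnq zvm cpwek
Hunk 4: at line 3 remove [xueov,uskoo,uyjos] add [dcg,mwhbv,nut] -> 11 lines: bgz ybhk jvm dcg mwhbv nut ebf gbix txrnq zvm cpwek
Hunk 5: at line 7 remove [gbix,txrnq,zvm] add [gqmy,zgcgr] -> 10 lines: bgz ybhk jvm dcg mwhbv nut ebf gqmy zgcgr cpwek
Hunk 6: at line 6 remove [gqmy] add [rhsfn] -> 10 lines: bgz ybhk jvm dcg mwhbv nut ebf rhsfn zgcgr cpwek
Hunk 7: at line 3 remove [dcg] add [bcn] -> 10 lines: bgz ybhk jvm bcn mwhbv nut ebf rhsfn zgcgr cpwek
Final line count: 10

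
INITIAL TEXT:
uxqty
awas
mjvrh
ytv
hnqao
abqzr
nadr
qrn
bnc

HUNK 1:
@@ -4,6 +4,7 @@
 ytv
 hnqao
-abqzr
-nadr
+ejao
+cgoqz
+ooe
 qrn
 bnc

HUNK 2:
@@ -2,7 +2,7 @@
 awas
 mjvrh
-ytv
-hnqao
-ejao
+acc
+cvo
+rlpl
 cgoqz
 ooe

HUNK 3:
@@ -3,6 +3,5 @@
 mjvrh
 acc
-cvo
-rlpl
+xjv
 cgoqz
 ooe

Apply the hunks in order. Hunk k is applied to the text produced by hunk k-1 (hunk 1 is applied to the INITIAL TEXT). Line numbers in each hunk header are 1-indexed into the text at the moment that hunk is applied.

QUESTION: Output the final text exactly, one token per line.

Answer: uxqty
awas
mjvrh
acc
xjv
cgoqz
ooe
qrn
bnc

Derivation:
Hunk 1: at line 4 remove [abqzr,nadr] add [ejao,cgoqz,ooe] -> 10 lines: uxqty awas mjvrh ytv hnqao ejao cgoqz ooe qrn bnc
Hunk 2: at line 2 remove [ytv,hnqao,ejao] add [acc,cvo,rlpl] -> 10 lines: uxqty awas mjvrh acc cvo rlpl cgoqz ooe qrn bnc
Hunk 3: at line 3 remove [cvo,rlpl] add [xjv] -> 9 lines: uxqty awas mjvrh acc xjv cgoqz ooe qrn bnc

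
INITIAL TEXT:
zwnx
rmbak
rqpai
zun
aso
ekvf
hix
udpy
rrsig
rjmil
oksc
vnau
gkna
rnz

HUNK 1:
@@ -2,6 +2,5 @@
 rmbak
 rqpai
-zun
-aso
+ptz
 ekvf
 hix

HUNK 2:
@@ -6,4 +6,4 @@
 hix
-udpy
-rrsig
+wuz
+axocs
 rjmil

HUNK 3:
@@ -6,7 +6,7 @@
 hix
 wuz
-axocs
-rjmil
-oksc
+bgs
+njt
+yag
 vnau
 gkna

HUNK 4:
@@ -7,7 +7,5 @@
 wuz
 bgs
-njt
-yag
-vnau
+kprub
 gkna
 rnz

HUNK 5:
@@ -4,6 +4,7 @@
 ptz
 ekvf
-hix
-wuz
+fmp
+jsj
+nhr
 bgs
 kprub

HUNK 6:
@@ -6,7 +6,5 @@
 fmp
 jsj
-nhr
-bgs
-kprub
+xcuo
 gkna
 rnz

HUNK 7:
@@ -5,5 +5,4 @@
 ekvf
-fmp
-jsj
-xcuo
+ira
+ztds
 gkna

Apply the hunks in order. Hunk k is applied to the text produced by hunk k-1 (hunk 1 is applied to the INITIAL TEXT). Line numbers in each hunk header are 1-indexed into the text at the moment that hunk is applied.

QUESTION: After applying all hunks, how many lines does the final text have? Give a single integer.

Hunk 1: at line 2 remove [zun,aso] add [ptz] -> 13 lines: zwnx rmbak rqpai ptz ekvf hix udpy rrsig rjmil oksc vnau gkna rnz
Hunk 2: at line 6 remove [udpy,rrsig] add [wuz,axocs] -> 13 lines: zwnx rmbak rqpai ptz ekvf hix wuz axocs rjmil oksc vnau gkna rnz
Hunk 3: at line 6 remove [axocs,rjmil,oksc] add [bgs,njt,yag] -> 13 lines: zwnx rmbak rqpai ptz ekvf hix wuz bgs njt yag vnau gkna rnz
Hunk 4: at line 7 remove [njt,yag,vnau] add [kprub] -> 11 lines: zwnx rmbak rqpai ptz ekvf hix wuz bgs kprub gkna rnz
Hunk 5: at line 4 remove [hix,wuz] add [fmp,jsj,nhr] -> 12 lines: zwnx rmbak rqpai ptz ekvf fmp jsj nhr bgs kprub gkna rnz
Hunk 6: at line 6 remove [nhr,bgs,kprub] add [xcuo] -> 10 lines: zwnx rmbak rqpai ptz ekvf fmp jsj xcuo gkna rnz
Hunk 7: at line 5 remove [fmp,jsj,xcuo] add [ira,ztds] -> 9 lines: zwnx rmbak rqpai ptz ekvf ira ztds gkna rnz
Final line count: 9

Answer: 9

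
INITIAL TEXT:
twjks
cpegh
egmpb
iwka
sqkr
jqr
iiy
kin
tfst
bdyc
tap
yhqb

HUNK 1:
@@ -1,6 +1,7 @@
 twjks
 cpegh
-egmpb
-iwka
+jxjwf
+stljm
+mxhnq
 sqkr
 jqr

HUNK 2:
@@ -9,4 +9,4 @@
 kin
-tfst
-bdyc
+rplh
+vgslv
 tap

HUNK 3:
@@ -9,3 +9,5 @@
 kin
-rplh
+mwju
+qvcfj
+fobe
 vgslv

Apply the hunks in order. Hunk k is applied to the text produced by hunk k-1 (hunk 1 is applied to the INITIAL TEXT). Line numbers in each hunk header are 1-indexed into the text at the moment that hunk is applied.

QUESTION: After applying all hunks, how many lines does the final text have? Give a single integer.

Answer: 15

Derivation:
Hunk 1: at line 1 remove [egmpb,iwka] add [jxjwf,stljm,mxhnq] -> 13 lines: twjks cpegh jxjwf stljm mxhnq sqkr jqr iiy kin tfst bdyc tap yhqb
Hunk 2: at line 9 remove [tfst,bdyc] add [rplh,vgslv] -> 13 lines: twjks cpegh jxjwf stljm mxhnq sqkr jqr iiy kin rplh vgslv tap yhqb
Hunk 3: at line 9 remove [rplh] add [mwju,qvcfj,fobe] -> 15 lines: twjks cpegh jxjwf stljm mxhnq sqkr jqr iiy kin mwju qvcfj fobe vgslv tap yhqb
Final line count: 15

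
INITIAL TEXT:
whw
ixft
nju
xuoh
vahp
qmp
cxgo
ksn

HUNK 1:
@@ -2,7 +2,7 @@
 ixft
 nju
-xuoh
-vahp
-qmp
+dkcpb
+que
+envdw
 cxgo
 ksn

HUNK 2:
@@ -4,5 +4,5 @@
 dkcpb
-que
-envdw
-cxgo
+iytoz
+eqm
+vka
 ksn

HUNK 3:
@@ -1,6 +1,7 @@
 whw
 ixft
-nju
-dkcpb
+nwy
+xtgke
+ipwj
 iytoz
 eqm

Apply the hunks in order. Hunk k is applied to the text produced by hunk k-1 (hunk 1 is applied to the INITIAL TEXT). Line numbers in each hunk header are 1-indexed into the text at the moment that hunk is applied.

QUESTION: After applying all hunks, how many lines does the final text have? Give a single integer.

Answer: 9

Derivation:
Hunk 1: at line 2 remove [xuoh,vahp,qmp] add [dkcpb,que,envdw] -> 8 lines: whw ixft nju dkcpb que envdw cxgo ksn
Hunk 2: at line 4 remove [que,envdw,cxgo] add [iytoz,eqm,vka] -> 8 lines: whw ixft nju dkcpb iytoz eqm vka ksn
Hunk 3: at line 1 remove [nju,dkcpb] add [nwy,xtgke,ipwj] -> 9 lines: whw ixft nwy xtgke ipwj iytoz eqm vka ksn
Final line count: 9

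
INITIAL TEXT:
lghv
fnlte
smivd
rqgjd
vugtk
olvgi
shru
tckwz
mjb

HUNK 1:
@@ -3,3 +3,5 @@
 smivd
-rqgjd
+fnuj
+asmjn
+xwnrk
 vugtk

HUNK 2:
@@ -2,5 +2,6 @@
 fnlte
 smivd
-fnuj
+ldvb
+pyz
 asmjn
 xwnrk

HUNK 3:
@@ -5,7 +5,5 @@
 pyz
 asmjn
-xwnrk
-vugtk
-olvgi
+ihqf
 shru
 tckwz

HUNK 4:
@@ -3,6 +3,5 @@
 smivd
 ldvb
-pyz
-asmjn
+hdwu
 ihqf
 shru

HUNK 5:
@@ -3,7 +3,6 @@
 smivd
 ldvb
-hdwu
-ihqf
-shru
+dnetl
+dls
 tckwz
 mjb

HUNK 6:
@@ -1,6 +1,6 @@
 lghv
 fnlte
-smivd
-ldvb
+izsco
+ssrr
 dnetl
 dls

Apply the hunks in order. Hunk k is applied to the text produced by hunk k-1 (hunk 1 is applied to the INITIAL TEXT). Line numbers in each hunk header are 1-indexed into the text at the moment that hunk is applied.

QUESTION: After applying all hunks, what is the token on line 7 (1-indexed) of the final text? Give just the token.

Hunk 1: at line 3 remove [rqgjd] add [fnuj,asmjn,xwnrk] -> 11 lines: lghv fnlte smivd fnuj asmjn xwnrk vugtk olvgi shru tckwz mjb
Hunk 2: at line 2 remove [fnuj] add [ldvb,pyz] -> 12 lines: lghv fnlte smivd ldvb pyz asmjn xwnrk vugtk olvgi shru tckwz mjb
Hunk 3: at line 5 remove [xwnrk,vugtk,olvgi] add [ihqf] -> 10 lines: lghv fnlte smivd ldvb pyz asmjn ihqf shru tckwz mjb
Hunk 4: at line 3 remove [pyz,asmjn] add [hdwu] -> 9 lines: lghv fnlte smivd ldvb hdwu ihqf shru tckwz mjb
Hunk 5: at line 3 remove [hdwu,ihqf,shru] add [dnetl,dls] -> 8 lines: lghv fnlte smivd ldvb dnetl dls tckwz mjb
Hunk 6: at line 1 remove [smivd,ldvb] add [izsco,ssrr] -> 8 lines: lghv fnlte izsco ssrr dnetl dls tckwz mjb
Final line 7: tckwz

Answer: tckwz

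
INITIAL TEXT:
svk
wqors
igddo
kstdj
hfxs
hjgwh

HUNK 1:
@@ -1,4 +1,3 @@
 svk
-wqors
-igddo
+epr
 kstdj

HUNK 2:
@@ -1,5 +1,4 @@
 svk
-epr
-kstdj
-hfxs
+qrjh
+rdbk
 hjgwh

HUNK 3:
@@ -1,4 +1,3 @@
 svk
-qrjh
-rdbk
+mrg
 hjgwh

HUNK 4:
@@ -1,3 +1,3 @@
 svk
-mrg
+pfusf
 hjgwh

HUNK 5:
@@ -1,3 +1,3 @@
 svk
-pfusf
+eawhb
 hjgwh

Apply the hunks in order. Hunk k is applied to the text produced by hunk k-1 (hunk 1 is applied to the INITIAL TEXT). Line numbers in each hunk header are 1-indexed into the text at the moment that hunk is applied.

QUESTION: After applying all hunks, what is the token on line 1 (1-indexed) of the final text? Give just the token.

Answer: svk

Derivation:
Hunk 1: at line 1 remove [wqors,igddo] add [epr] -> 5 lines: svk epr kstdj hfxs hjgwh
Hunk 2: at line 1 remove [epr,kstdj,hfxs] add [qrjh,rdbk] -> 4 lines: svk qrjh rdbk hjgwh
Hunk 3: at line 1 remove [qrjh,rdbk] add [mrg] -> 3 lines: svk mrg hjgwh
Hunk 4: at line 1 remove [mrg] add [pfusf] -> 3 lines: svk pfusf hjgwh
Hunk 5: at line 1 remove [pfusf] add [eawhb] -> 3 lines: svk eawhb hjgwh
Final line 1: svk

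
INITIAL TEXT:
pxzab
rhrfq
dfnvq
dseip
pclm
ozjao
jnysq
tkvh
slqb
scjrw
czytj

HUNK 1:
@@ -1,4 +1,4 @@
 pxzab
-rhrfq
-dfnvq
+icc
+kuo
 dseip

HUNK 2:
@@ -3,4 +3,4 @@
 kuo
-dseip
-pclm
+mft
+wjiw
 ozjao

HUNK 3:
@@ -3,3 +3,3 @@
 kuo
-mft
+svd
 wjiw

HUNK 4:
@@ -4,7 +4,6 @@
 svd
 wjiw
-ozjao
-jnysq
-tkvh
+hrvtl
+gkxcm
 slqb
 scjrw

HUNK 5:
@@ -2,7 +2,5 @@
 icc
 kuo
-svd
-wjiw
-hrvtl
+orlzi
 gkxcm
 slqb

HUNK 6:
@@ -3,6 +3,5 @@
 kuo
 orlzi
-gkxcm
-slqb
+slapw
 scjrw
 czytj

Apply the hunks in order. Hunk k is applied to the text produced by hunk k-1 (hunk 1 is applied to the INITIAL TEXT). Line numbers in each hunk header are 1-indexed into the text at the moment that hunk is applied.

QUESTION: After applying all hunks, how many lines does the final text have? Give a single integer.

Answer: 7

Derivation:
Hunk 1: at line 1 remove [rhrfq,dfnvq] add [icc,kuo] -> 11 lines: pxzab icc kuo dseip pclm ozjao jnysq tkvh slqb scjrw czytj
Hunk 2: at line 3 remove [dseip,pclm] add [mft,wjiw] -> 11 lines: pxzab icc kuo mft wjiw ozjao jnysq tkvh slqb scjrw czytj
Hunk 3: at line 3 remove [mft] add [svd] -> 11 lines: pxzab icc kuo svd wjiw ozjao jnysq tkvh slqb scjrw czytj
Hunk 4: at line 4 remove [ozjao,jnysq,tkvh] add [hrvtl,gkxcm] -> 10 lines: pxzab icc kuo svd wjiw hrvtl gkxcm slqb scjrw czytj
Hunk 5: at line 2 remove [svd,wjiw,hrvtl] add [orlzi] -> 8 lines: pxzab icc kuo orlzi gkxcm slqb scjrw czytj
Hunk 6: at line 3 remove [gkxcm,slqb] add [slapw] -> 7 lines: pxzab icc kuo orlzi slapw scjrw czytj
Final line count: 7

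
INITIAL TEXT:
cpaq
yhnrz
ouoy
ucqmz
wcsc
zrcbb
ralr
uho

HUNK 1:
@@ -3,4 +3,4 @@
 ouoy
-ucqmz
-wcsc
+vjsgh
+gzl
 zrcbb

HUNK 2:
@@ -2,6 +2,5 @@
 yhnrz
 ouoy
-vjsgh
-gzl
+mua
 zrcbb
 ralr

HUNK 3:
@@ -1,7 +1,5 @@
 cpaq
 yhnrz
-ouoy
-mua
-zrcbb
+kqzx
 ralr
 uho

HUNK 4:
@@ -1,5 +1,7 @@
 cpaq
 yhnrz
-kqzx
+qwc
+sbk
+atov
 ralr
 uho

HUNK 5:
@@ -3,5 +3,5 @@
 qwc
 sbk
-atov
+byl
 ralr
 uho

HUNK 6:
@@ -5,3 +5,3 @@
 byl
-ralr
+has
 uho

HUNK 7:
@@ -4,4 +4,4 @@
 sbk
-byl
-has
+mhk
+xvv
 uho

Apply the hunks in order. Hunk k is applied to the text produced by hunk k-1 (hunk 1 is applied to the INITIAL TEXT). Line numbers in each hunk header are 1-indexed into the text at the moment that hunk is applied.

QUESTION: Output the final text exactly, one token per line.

Answer: cpaq
yhnrz
qwc
sbk
mhk
xvv
uho

Derivation:
Hunk 1: at line 3 remove [ucqmz,wcsc] add [vjsgh,gzl] -> 8 lines: cpaq yhnrz ouoy vjsgh gzl zrcbb ralr uho
Hunk 2: at line 2 remove [vjsgh,gzl] add [mua] -> 7 lines: cpaq yhnrz ouoy mua zrcbb ralr uho
Hunk 3: at line 1 remove [ouoy,mua,zrcbb] add [kqzx] -> 5 lines: cpaq yhnrz kqzx ralr uho
Hunk 4: at line 1 remove [kqzx] add [qwc,sbk,atov] -> 7 lines: cpaq yhnrz qwc sbk atov ralr uho
Hunk 5: at line 3 remove [atov] add [byl] -> 7 lines: cpaq yhnrz qwc sbk byl ralr uho
Hunk 6: at line 5 remove [ralr] add [has] -> 7 lines: cpaq yhnrz qwc sbk byl has uho
Hunk 7: at line 4 remove [byl,has] add [mhk,xvv] -> 7 lines: cpaq yhnrz qwc sbk mhk xvv uho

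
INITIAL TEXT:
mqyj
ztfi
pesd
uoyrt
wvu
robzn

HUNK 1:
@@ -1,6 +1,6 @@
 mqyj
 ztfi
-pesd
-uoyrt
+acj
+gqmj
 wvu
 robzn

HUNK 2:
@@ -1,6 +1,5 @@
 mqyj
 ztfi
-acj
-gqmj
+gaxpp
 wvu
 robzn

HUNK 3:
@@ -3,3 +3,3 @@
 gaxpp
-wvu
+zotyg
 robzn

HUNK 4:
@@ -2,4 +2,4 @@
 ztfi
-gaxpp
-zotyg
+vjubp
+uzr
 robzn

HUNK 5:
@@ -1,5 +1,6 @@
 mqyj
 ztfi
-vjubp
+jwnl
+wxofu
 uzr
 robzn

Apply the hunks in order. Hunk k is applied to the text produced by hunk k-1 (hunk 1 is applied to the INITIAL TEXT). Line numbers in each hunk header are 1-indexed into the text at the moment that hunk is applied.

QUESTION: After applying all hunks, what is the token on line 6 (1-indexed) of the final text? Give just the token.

Answer: robzn

Derivation:
Hunk 1: at line 1 remove [pesd,uoyrt] add [acj,gqmj] -> 6 lines: mqyj ztfi acj gqmj wvu robzn
Hunk 2: at line 1 remove [acj,gqmj] add [gaxpp] -> 5 lines: mqyj ztfi gaxpp wvu robzn
Hunk 3: at line 3 remove [wvu] add [zotyg] -> 5 lines: mqyj ztfi gaxpp zotyg robzn
Hunk 4: at line 2 remove [gaxpp,zotyg] add [vjubp,uzr] -> 5 lines: mqyj ztfi vjubp uzr robzn
Hunk 5: at line 1 remove [vjubp] add [jwnl,wxofu] -> 6 lines: mqyj ztfi jwnl wxofu uzr robzn
Final line 6: robzn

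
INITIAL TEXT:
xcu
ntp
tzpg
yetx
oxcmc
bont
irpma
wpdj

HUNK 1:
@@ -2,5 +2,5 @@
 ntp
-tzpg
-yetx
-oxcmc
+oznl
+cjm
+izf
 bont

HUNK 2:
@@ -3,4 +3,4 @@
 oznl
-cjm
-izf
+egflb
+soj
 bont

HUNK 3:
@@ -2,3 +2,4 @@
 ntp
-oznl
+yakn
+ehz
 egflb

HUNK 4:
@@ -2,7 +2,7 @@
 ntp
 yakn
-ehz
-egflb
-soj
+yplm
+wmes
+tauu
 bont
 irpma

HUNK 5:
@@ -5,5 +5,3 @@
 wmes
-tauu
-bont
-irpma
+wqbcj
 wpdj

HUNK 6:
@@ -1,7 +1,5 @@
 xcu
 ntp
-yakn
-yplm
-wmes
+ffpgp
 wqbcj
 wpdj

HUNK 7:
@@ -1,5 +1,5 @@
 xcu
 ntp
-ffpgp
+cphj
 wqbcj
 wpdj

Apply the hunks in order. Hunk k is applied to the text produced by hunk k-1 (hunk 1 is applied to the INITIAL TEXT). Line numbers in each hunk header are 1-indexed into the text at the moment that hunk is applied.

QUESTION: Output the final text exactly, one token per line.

Hunk 1: at line 2 remove [tzpg,yetx,oxcmc] add [oznl,cjm,izf] -> 8 lines: xcu ntp oznl cjm izf bont irpma wpdj
Hunk 2: at line 3 remove [cjm,izf] add [egflb,soj] -> 8 lines: xcu ntp oznl egflb soj bont irpma wpdj
Hunk 3: at line 2 remove [oznl] add [yakn,ehz] -> 9 lines: xcu ntp yakn ehz egflb soj bont irpma wpdj
Hunk 4: at line 2 remove [ehz,egflb,soj] add [yplm,wmes,tauu] -> 9 lines: xcu ntp yakn yplm wmes tauu bont irpma wpdj
Hunk 5: at line 5 remove [tauu,bont,irpma] add [wqbcj] -> 7 lines: xcu ntp yakn yplm wmes wqbcj wpdj
Hunk 6: at line 1 remove [yakn,yplm,wmes] add [ffpgp] -> 5 lines: xcu ntp ffpgp wqbcj wpdj
Hunk 7: at line 1 remove [ffpgp] add [cphj] -> 5 lines: xcu ntp cphj wqbcj wpdj

Answer: xcu
ntp
cphj
wqbcj
wpdj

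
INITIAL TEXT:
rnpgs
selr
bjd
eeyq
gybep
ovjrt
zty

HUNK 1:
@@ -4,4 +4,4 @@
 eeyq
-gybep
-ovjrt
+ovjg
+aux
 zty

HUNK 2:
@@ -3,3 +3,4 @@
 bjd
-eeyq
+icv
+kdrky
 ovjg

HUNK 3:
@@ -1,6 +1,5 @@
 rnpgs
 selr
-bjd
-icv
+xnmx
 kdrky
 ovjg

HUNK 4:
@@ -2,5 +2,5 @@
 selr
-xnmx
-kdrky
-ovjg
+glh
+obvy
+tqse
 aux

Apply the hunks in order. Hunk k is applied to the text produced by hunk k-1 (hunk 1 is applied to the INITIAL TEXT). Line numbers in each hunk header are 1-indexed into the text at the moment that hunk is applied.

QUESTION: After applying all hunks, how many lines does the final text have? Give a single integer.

Hunk 1: at line 4 remove [gybep,ovjrt] add [ovjg,aux] -> 7 lines: rnpgs selr bjd eeyq ovjg aux zty
Hunk 2: at line 3 remove [eeyq] add [icv,kdrky] -> 8 lines: rnpgs selr bjd icv kdrky ovjg aux zty
Hunk 3: at line 1 remove [bjd,icv] add [xnmx] -> 7 lines: rnpgs selr xnmx kdrky ovjg aux zty
Hunk 4: at line 2 remove [xnmx,kdrky,ovjg] add [glh,obvy,tqse] -> 7 lines: rnpgs selr glh obvy tqse aux zty
Final line count: 7

Answer: 7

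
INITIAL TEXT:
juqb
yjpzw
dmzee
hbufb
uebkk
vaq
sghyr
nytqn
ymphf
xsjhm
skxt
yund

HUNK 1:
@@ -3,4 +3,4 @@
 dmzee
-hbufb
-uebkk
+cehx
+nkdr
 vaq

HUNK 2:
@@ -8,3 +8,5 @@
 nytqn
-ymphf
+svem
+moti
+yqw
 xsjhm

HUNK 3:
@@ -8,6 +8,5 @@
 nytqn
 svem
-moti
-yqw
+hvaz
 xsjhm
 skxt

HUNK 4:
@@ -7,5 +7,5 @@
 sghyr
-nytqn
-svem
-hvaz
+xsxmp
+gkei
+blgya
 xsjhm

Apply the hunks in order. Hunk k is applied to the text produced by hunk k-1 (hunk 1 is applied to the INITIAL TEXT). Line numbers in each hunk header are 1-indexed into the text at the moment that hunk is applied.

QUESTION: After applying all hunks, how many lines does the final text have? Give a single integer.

Answer: 13

Derivation:
Hunk 1: at line 3 remove [hbufb,uebkk] add [cehx,nkdr] -> 12 lines: juqb yjpzw dmzee cehx nkdr vaq sghyr nytqn ymphf xsjhm skxt yund
Hunk 2: at line 8 remove [ymphf] add [svem,moti,yqw] -> 14 lines: juqb yjpzw dmzee cehx nkdr vaq sghyr nytqn svem moti yqw xsjhm skxt yund
Hunk 3: at line 8 remove [moti,yqw] add [hvaz] -> 13 lines: juqb yjpzw dmzee cehx nkdr vaq sghyr nytqn svem hvaz xsjhm skxt yund
Hunk 4: at line 7 remove [nytqn,svem,hvaz] add [xsxmp,gkei,blgya] -> 13 lines: juqb yjpzw dmzee cehx nkdr vaq sghyr xsxmp gkei blgya xsjhm skxt yund
Final line count: 13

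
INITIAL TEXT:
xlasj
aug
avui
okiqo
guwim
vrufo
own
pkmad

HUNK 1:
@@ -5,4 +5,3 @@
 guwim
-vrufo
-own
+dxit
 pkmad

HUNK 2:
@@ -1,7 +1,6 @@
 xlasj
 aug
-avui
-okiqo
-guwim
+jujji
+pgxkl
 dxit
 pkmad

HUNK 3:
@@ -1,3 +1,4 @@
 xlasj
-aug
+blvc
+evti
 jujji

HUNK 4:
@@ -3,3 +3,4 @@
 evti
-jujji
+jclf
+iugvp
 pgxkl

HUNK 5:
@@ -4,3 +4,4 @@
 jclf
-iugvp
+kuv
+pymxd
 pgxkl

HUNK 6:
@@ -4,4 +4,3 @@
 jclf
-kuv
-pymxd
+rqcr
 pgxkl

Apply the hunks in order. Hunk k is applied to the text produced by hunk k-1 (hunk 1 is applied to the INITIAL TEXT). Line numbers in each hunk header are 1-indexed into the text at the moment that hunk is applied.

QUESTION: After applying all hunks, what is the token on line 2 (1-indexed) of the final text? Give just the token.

Hunk 1: at line 5 remove [vrufo,own] add [dxit] -> 7 lines: xlasj aug avui okiqo guwim dxit pkmad
Hunk 2: at line 1 remove [avui,okiqo,guwim] add [jujji,pgxkl] -> 6 lines: xlasj aug jujji pgxkl dxit pkmad
Hunk 3: at line 1 remove [aug] add [blvc,evti] -> 7 lines: xlasj blvc evti jujji pgxkl dxit pkmad
Hunk 4: at line 3 remove [jujji] add [jclf,iugvp] -> 8 lines: xlasj blvc evti jclf iugvp pgxkl dxit pkmad
Hunk 5: at line 4 remove [iugvp] add [kuv,pymxd] -> 9 lines: xlasj blvc evti jclf kuv pymxd pgxkl dxit pkmad
Hunk 6: at line 4 remove [kuv,pymxd] add [rqcr] -> 8 lines: xlasj blvc evti jclf rqcr pgxkl dxit pkmad
Final line 2: blvc

Answer: blvc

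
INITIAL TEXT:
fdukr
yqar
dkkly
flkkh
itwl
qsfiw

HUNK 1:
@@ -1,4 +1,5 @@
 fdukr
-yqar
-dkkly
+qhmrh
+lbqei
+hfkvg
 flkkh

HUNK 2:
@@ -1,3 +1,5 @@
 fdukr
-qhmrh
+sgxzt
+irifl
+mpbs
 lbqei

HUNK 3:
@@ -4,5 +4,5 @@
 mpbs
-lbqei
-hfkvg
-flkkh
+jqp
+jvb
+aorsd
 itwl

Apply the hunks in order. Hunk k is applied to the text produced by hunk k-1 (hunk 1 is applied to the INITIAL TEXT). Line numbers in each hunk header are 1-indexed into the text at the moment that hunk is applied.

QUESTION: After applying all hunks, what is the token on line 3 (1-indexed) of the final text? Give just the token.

Hunk 1: at line 1 remove [yqar,dkkly] add [qhmrh,lbqei,hfkvg] -> 7 lines: fdukr qhmrh lbqei hfkvg flkkh itwl qsfiw
Hunk 2: at line 1 remove [qhmrh] add [sgxzt,irifl,mpbs] -> 9 lines: fdukr sgxzt irifl mpbs lbqei hfkvg flkkh itwl qsfiw
Hunk 3: at line 4 remove [lbqei,hfkvg,flkkh] add [jqp,jvb,aorsd] -> 9 lines: fdukr sgxzt irifl mpbs jqp jvb aorsd itwl qsfiw
Final line 3: irifl

Answer: irifl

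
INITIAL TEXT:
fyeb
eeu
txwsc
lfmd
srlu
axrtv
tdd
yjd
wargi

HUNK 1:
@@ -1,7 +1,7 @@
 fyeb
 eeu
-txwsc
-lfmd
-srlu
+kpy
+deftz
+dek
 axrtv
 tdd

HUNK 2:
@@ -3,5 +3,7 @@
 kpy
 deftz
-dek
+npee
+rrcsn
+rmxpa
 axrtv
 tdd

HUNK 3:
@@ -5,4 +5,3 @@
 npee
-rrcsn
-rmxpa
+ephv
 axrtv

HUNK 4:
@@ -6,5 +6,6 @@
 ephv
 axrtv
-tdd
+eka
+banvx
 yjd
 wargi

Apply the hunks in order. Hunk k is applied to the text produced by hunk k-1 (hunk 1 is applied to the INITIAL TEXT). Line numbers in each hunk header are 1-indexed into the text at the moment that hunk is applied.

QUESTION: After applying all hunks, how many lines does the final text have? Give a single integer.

Hunk 1: at line 1 remove [txwsc,lfmd,srlu] add [kpy,deftz,dek] -> 9 lines: fyeb eeu kpy deftz dek axrtv tdd yjd wargi
Hunk 2: at line 3 remove [dek] add [npee,rrcsn,rmxpa] -> 11 lines: fyeb eeu kpy deftz npee rrcsn rmxpa axrtv tdd yjd wargi
Hunk 3: at line 5 remove [rrcsn,rmxpa] add [ephv] -> 10 lines: fyeb eeu kpy deftz npee ephv axrtv tdd yjd wargi
Hunk 4: at line 6 remove [tdd] add [eka,banvx] -> 11 lines: fyeb eeu kpy deftz npee ephv axrtv eka banvx yjd wargi
Final line count: 11

Answer: 11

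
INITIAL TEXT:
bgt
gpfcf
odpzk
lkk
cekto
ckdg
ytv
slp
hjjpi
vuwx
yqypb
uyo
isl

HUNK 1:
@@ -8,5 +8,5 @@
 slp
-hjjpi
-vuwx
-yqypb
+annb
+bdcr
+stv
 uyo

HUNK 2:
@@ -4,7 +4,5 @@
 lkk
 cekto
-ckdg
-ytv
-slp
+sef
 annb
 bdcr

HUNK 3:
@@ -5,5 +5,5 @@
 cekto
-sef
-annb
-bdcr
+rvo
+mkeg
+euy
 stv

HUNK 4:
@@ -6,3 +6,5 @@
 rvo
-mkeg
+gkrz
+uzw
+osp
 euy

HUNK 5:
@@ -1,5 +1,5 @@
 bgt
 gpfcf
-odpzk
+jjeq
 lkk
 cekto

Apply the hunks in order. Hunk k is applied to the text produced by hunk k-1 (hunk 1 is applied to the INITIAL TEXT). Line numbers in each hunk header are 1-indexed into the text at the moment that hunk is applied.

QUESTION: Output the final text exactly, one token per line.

Answer: bgt
gpfcf
jjeq
lkk
cekto
rvo
gkrz
uzw
osp
euy
stv
uyo
isl

Derivation:
Hunk 1: at line 8 remove [hjjpi,vuwx,yqypb] add [annb,bdcr,stv] -> 13 lines: bgt gpfcf odpzk lkk cekto ckdg ytv slp annb bdcr stv uyo isl
Hunk 2: at line 4 remove [ckdg,ytv,slp] add [sef] -> 11 lines: bgt gpfcf odpzk lkk cekto sef annb bdcr stv uyo isl
Hunk 3: at line 5 remove [sef,annb,bdcr] add [rvo,mkeg,euy] -> 11 lines: bgt gpfcf odpzk lkk cekto rvo mkeg euy stv uyo isl
Hunk 4: at line 6 remove [mkeg] add [gkrz,uzw,osp] -> 13 lines: bgt gpfcf odpzk lkk cekto rvo gkrz uzw osp euy stv uyo isl
Hunk 5: at line 1 remove [odpzk] add [jjeq] -> 13 lines: bgt gpfcf jjeq lkk cekto rvo gkrz uzw osp euy stv uyo isl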